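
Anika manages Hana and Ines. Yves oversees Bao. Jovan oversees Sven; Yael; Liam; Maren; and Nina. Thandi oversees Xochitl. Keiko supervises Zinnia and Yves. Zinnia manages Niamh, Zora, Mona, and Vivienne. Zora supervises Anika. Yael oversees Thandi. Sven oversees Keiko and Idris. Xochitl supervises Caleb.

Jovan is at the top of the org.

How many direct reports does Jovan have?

Jovan directly manages Sven, Yael, Liam, Maren, Nina. That is 5 direct reports.

5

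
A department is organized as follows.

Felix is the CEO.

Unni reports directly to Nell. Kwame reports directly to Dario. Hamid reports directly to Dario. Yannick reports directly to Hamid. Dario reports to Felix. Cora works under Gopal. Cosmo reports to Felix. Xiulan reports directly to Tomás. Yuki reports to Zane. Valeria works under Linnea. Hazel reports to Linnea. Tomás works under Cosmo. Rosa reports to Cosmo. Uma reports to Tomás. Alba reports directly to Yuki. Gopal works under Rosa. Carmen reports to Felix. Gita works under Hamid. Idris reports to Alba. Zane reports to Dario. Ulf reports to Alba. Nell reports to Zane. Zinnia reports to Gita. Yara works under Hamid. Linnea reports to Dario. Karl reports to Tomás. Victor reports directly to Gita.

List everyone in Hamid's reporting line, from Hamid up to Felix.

Hamid -> Dario -> Felix

Hamid reports to Dario. Dario reports to Felix. Felix is at the top.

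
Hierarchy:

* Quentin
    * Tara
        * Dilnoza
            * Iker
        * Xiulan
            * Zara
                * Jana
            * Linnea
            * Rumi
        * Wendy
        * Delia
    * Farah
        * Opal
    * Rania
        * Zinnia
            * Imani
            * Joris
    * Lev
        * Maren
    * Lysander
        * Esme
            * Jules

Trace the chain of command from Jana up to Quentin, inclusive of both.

Jana reports to Zara. Zara reports to Xiulan. Xiulan reports to Tara. Tara reports to Quentin. Quentin is at the top.

Jana -> Zara -> Xiulan -> Tara -> Quentin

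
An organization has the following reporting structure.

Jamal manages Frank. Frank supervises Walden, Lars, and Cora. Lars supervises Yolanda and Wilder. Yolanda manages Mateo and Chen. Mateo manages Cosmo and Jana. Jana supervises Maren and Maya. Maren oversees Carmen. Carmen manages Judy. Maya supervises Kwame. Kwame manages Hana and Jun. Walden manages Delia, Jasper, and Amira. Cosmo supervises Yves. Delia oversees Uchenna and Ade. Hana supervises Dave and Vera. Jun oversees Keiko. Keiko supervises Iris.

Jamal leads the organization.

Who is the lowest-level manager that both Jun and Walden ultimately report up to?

Frank

Jun's chain of managers is Kwame, Maya, Jana, Mateo, Yolanda, Lars, Frank, Jamal. Walden's chain of managers is Frank, Jamal. The first manager that appears in both chains is Frank.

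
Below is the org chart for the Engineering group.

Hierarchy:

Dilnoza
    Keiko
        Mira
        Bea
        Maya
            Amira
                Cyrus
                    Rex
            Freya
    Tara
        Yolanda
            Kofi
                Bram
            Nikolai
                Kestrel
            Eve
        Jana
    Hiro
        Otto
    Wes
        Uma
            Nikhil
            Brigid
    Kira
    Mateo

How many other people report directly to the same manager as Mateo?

Mateo reports to Dilnoza. Dilnoza's other direct reports are Keiko, Tara, Hiro, Wes, Kira — 5 peers.

5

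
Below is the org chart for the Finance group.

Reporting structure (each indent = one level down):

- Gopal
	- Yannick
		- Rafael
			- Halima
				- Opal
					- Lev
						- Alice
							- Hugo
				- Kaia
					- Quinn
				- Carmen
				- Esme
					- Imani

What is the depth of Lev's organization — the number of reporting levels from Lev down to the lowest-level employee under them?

2

The longest chain under Lev runs Lev → Alice → Hugo, which is 2 levels below Lev.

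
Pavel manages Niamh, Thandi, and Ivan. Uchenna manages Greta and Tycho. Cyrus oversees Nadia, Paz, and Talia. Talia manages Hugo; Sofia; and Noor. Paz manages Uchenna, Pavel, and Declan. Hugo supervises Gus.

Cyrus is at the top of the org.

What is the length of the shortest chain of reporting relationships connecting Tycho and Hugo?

Tycho is 3 levels below Cyrus, and Hugo is 2 levels below Cyrus (their lowest common manager). The shortest path runs up from Tycho to Cyrus and back down to Hugo: 3 + 2 = 5 links.

5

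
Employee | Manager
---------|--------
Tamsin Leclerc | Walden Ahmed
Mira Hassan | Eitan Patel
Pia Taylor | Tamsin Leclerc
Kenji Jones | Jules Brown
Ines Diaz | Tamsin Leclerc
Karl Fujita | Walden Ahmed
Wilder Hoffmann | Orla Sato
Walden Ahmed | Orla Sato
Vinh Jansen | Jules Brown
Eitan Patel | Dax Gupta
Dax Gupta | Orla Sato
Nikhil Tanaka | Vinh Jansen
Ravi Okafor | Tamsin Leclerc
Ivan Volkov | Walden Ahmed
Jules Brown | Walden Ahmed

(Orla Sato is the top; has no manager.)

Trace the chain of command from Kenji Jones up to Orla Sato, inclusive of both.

Kenji Jones -> Jules Brown -> Walden Ahmed -> Orla Sato

Kenji Jones reports to Jules Brown. Jules Brown reports to Walden Ahmed. Walden Ahmed reports to Orla Sato. Orla Sato is at the top.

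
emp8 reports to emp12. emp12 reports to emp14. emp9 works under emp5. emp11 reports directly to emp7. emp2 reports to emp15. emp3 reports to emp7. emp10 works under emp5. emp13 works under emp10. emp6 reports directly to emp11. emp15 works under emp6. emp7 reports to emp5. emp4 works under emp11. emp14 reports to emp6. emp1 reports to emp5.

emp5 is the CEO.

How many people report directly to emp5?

4

emp5 directly manages emp7, emp9, emp10, emp1. That is 4 direct reports.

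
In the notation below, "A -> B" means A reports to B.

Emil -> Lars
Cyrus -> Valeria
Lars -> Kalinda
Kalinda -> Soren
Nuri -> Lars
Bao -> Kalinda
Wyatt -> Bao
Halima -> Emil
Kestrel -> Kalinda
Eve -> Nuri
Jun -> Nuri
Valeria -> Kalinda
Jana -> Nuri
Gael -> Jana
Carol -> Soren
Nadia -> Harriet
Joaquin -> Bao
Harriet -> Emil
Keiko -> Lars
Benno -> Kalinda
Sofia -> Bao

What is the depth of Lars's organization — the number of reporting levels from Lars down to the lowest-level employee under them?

The longest chain under Lars runs Lars → Nuri → Jana → Gael, which is 3 levels below Lars.

3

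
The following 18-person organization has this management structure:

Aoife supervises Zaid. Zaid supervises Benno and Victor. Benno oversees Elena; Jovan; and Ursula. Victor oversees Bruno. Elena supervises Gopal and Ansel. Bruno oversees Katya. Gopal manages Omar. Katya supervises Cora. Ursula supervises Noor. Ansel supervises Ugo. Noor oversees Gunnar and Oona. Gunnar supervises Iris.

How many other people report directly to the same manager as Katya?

Katya reports to Bruno, and Bruno has no other direct reports. Katya has 0 peers.

0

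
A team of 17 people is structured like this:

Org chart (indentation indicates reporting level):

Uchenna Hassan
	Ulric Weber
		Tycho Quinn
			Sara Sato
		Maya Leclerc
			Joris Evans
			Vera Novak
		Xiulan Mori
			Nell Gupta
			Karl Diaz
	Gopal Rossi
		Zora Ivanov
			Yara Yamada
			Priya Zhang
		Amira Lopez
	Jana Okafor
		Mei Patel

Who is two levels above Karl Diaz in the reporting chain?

Ulric Weber

Karl Diaz reports to Xiulan Mori, and Xiulan Mori reports to Ulric Weber. So Karl Diaz's skip-level manager is Ulric Weber.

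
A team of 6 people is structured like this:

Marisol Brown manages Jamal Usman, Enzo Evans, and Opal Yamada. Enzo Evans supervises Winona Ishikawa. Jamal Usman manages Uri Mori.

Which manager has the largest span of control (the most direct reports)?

Direct-report counts: Marisol Brown has 3; Jamal Usman has 1; Enzo Evans has 1. The largest is 3, held by Marisol Brown.

Marisol Brown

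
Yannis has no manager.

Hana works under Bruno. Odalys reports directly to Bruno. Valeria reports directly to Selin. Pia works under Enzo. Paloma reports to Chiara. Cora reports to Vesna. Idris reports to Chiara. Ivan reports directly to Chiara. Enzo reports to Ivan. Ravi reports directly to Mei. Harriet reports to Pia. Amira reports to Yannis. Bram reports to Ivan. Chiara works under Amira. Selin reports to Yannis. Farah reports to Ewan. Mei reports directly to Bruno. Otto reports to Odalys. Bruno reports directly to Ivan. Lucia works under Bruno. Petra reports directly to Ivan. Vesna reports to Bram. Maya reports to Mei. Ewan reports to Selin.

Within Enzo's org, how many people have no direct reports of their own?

1

The only person in Enzo's organization with no one reporting to them is Harriet. That is 1.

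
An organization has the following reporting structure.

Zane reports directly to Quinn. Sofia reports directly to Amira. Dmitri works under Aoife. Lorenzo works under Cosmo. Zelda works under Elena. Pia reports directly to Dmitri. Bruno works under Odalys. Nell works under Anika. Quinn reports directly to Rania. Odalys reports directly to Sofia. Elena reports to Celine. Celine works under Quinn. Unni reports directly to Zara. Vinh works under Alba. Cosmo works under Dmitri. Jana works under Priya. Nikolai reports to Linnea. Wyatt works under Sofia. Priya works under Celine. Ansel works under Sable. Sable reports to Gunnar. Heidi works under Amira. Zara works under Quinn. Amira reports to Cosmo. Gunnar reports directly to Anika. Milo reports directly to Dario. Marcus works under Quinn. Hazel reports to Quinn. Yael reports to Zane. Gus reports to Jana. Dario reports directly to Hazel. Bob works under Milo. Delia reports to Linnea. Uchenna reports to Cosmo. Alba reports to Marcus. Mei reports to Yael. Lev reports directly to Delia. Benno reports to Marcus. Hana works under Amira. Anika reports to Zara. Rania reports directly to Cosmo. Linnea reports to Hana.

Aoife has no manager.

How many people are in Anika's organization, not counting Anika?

4

Anika directly manages Gunnar, Nell. Under Gunnar: Sable, Ansel (2). Nell has no reports. So Anika's organization is 2 direct reports plus everyone under them: 3 + 1 = 4.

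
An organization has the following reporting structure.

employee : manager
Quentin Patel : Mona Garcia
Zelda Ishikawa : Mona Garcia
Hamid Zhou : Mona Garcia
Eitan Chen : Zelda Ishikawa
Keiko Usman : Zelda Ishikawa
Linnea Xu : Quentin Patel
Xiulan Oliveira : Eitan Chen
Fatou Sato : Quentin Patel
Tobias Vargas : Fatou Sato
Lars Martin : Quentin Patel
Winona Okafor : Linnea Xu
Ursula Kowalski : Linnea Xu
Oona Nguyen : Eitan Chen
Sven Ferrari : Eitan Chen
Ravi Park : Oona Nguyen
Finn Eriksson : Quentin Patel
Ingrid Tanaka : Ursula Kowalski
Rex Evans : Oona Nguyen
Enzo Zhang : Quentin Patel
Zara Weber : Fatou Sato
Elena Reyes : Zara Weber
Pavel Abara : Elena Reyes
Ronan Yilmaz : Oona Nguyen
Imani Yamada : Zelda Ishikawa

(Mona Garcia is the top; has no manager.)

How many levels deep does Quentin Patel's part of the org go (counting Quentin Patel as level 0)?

4

The longest chain under Quentin Patel runs Quentin Patel → Fatou Sato → Zara Weber → Elena Reyes → Pavel Abara, which is 4 levels below Quentin Patel.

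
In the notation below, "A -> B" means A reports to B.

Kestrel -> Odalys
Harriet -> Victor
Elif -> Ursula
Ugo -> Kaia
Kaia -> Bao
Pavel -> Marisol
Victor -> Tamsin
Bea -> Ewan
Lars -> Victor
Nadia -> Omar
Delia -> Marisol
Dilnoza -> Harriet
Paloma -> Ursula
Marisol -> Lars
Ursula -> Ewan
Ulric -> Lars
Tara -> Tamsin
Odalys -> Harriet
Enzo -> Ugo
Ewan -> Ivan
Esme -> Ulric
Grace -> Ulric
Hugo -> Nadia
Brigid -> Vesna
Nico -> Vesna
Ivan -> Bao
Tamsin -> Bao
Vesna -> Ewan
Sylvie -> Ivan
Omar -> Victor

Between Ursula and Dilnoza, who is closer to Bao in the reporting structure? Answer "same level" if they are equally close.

Ursula

Ursula is 3 levels below Bao; Dilnoza is 4. Ursula is higher.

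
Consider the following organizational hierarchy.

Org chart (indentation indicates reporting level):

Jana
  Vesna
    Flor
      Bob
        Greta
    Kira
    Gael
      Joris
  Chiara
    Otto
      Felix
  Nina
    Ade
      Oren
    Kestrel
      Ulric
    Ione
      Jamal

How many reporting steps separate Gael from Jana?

2

Chain from Gael up to Jana: Gael → Vesna → Jana. That is 2 steps up, so Gael is 2 levels below Jana.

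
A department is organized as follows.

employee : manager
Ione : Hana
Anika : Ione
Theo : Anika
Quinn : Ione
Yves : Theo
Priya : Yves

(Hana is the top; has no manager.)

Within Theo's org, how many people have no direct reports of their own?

1

The only person in Theo's organization with no one reporting to them is Priya. That is 1.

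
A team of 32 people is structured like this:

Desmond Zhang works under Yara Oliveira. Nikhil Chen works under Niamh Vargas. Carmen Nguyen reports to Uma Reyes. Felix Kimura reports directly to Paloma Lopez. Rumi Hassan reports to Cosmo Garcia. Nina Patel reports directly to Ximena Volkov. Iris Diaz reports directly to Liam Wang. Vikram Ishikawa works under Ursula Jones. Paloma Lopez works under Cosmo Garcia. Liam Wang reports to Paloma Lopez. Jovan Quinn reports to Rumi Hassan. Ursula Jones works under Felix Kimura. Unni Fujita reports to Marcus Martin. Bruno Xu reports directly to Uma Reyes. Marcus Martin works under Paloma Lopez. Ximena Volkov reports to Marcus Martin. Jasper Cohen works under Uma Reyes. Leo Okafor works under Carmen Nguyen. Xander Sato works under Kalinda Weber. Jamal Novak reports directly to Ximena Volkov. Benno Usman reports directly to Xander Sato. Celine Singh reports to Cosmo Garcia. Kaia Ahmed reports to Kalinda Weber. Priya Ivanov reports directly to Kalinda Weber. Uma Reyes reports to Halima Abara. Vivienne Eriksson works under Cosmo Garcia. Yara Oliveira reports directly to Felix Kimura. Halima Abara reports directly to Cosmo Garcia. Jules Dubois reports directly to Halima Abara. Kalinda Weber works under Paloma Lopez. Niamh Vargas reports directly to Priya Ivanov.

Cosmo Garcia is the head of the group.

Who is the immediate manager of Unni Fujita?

Unni Fujita reports directly to Marcus Martin.

Marcus Martin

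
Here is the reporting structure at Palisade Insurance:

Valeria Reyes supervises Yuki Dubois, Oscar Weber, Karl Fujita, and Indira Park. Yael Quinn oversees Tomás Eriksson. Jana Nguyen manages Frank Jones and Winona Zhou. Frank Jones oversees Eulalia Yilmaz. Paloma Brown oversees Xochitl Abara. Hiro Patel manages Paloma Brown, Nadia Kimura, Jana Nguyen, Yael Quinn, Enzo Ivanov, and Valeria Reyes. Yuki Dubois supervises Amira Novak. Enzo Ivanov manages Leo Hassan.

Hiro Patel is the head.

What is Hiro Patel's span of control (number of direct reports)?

Hiro Patel directly manages Jana Nguyen, Yael Quinn, Valeria Reyes, Paloma Brown, Nadia Kimura, Enzo Ivanov. That is 6 direct reports.

6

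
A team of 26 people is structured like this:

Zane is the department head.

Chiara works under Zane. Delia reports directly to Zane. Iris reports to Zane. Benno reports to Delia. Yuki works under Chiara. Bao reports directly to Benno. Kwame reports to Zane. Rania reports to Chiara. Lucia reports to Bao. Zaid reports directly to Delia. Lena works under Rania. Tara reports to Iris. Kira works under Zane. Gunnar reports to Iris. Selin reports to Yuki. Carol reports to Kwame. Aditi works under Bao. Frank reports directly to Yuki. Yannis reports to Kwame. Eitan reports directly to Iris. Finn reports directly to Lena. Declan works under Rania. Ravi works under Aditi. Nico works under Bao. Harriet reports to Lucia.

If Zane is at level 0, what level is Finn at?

4

Chain from Finn up to Zane: Finn → Lena → Rania → Chiara → Zane. That is 4 steps up, so Finn is 4 levels below Zane.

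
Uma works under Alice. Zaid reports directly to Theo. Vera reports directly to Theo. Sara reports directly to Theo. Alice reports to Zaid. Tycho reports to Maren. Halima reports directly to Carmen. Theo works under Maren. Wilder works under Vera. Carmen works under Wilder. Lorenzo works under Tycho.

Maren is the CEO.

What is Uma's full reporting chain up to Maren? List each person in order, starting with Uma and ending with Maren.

Uma -> Alice -> Zaid -> Theo -> Maren

Uma reports to Alice. Alice reports to Zaid. Zaid reports to Theo. Theo reports to Maren. Maren is at the top.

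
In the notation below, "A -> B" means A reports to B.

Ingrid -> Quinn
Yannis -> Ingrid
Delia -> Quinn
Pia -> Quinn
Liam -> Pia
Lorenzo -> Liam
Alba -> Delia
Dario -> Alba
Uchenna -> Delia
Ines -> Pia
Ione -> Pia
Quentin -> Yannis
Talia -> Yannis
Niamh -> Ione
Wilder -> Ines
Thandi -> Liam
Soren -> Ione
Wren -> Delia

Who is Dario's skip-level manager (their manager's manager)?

Delia

Dario reports to Alba, and Alba reports to Delia. So Dario's skip-level manager is Delia.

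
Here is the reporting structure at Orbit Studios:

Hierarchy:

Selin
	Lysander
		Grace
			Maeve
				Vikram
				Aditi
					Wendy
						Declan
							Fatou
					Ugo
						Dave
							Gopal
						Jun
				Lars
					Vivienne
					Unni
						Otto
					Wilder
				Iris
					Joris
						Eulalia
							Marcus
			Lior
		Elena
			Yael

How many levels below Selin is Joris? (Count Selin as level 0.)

Chain from Joris up to Selin: Joris → Iris → Maeve → Grace → Lysander → Selin. That is 5 steps up, so Joris is 5 levels below Selin.

5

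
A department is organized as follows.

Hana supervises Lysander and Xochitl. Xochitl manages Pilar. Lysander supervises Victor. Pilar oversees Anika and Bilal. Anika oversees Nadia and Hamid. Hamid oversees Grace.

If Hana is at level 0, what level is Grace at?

5

Chain from Grace up to Hana: Grace → Hamid → Anika → Pilar → Xochitl → Hana. That is 5 steps up, so Grace is 5 levels below Hana.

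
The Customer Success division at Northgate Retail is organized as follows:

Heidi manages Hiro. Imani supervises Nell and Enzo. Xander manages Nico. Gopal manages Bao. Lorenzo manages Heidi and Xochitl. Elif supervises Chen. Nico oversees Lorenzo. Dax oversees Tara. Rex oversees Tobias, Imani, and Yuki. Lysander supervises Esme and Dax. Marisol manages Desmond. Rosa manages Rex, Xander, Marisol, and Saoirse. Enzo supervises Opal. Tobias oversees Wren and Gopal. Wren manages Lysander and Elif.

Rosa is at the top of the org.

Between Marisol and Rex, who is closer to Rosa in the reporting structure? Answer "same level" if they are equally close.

Both Marisol and Rex are 1 level below Rosa.

same level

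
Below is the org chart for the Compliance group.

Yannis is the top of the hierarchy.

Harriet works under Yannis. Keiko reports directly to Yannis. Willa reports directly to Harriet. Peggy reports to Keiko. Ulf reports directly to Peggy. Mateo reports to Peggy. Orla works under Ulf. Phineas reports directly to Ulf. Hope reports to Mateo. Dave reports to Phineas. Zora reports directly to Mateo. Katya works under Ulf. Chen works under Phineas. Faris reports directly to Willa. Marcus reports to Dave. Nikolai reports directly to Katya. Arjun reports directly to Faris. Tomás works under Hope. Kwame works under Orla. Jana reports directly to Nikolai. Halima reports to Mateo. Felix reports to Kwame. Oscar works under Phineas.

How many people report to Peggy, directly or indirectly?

Peggy directly manages Ulf, Mateo. Under Ulf: Katya, Nikolai, Jana, Phineas, Oscar, Chen, Dave, Marcus, Orla, Kwame, Felix (11). Under Mateo: Halima, Zora, Hope, Tomás (4). So Peggy's organization is 2 direct reports plus everyone under them: 12 + 5 = 17.

17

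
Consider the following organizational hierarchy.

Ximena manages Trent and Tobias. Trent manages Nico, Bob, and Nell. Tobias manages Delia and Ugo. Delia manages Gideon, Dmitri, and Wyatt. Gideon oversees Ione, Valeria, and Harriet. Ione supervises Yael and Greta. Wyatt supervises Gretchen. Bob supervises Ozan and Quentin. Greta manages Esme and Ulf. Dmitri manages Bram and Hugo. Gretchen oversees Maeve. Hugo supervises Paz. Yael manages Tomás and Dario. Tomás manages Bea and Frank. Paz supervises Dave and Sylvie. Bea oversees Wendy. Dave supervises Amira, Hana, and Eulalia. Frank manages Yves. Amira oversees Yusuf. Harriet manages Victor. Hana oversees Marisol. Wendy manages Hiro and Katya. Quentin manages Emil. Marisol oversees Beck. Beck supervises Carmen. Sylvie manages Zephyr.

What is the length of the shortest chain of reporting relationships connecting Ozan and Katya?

12

Ozan is 3 levels below Ximena, and Katya is 9 levels below Ximena (their lowest common manager). The shortest path runs up from Ozan to Ximena and back down to Katya: 3 + 9 = 12 links.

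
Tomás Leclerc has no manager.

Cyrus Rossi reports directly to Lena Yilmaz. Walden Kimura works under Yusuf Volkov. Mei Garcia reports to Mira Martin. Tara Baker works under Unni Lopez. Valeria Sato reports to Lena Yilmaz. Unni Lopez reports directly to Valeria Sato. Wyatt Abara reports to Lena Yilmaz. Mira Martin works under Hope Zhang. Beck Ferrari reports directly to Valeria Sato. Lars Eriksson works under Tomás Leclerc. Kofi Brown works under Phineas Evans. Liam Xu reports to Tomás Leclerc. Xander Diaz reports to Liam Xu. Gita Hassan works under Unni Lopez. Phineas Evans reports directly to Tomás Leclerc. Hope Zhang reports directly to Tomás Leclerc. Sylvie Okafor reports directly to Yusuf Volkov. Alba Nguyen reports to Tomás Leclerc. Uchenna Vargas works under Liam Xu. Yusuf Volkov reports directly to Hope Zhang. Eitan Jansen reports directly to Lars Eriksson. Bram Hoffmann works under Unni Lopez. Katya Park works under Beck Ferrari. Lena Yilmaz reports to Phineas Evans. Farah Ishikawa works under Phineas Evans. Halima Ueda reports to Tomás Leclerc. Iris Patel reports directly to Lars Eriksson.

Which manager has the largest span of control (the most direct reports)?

Direct-report counts: Tomás Leclerc has 6; Liam Xu has 2; Lars Eriksson has 2; Hope Zhang has 2; Mira Martin has 1; Yusuf Volkov has 2; Phineas Evans has 3; Lena Yilmaz has 3; Valeria Sato has 2; Beck Ferrari has 1; Unni Lopez has 3. The largest is 6, held by Tomás Leclerc.

Tomás Leclerc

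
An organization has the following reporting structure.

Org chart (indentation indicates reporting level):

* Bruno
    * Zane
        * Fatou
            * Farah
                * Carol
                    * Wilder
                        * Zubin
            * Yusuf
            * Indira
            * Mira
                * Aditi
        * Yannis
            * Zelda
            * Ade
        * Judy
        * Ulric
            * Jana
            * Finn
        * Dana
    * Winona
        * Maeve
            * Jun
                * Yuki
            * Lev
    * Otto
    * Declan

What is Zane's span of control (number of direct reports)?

Zane directly manages Fatou, Yannis, Judy, Ulric, Dana. That is 5 direct reports.

5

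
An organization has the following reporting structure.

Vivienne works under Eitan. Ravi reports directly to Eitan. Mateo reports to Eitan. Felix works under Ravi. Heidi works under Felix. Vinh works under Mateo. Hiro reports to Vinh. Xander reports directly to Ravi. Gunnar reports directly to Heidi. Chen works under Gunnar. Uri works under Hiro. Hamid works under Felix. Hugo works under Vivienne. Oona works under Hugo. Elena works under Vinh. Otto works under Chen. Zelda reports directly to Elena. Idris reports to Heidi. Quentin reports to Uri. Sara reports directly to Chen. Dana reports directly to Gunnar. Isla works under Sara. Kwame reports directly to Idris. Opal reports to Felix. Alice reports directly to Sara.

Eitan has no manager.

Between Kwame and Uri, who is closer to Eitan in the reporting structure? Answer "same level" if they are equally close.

Kwame is 5 levels below Eitan; Uri is 4. Uri is higher.

Uri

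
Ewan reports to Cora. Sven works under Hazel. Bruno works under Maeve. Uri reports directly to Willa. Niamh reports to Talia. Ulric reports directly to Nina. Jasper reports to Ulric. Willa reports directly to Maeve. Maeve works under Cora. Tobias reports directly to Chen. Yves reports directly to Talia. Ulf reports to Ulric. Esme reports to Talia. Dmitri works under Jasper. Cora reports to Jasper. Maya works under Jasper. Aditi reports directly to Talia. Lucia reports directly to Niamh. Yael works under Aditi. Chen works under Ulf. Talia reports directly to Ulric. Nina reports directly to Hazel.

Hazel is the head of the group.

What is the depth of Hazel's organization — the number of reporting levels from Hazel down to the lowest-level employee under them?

The longest chain under Hazel runs Hazel → Nina → Ulric → Jasper → Cora → Maeve → Willa → Uri, which is 7 levels below Hazel.

7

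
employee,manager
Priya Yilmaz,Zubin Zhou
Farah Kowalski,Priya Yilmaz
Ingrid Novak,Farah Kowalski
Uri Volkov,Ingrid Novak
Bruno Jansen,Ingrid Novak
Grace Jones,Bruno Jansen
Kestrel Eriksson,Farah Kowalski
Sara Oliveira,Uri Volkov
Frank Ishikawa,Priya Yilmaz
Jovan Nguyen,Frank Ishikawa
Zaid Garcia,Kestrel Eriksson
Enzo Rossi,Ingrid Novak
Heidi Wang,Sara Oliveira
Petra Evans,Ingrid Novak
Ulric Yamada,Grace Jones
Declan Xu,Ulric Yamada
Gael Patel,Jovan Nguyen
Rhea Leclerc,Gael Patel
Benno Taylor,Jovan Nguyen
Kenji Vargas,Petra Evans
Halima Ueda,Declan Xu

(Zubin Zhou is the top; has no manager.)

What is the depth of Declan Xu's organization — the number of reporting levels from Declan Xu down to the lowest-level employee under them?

The longest chain under Declan Xu runs Declan Xu → Halima Ueda, which is 1 level below Declan Xu.

1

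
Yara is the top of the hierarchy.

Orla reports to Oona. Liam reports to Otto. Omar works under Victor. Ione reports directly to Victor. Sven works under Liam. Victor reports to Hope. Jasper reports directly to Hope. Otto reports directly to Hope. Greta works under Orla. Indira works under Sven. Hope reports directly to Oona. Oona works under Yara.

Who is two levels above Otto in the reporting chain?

Otto reports to Hope, and Hope reports to Oona. So Otto's skip-level manager is Oona.

Oona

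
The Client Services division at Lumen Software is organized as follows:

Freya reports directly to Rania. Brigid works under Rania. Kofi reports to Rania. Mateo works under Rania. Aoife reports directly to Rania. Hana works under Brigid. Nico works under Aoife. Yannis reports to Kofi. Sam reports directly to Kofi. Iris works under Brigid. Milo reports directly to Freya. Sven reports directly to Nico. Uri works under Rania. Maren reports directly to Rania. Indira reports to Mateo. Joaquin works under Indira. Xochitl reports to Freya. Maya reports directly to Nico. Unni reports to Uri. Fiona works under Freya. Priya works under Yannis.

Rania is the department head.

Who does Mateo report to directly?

Rania

Mateo reports directly to Rania.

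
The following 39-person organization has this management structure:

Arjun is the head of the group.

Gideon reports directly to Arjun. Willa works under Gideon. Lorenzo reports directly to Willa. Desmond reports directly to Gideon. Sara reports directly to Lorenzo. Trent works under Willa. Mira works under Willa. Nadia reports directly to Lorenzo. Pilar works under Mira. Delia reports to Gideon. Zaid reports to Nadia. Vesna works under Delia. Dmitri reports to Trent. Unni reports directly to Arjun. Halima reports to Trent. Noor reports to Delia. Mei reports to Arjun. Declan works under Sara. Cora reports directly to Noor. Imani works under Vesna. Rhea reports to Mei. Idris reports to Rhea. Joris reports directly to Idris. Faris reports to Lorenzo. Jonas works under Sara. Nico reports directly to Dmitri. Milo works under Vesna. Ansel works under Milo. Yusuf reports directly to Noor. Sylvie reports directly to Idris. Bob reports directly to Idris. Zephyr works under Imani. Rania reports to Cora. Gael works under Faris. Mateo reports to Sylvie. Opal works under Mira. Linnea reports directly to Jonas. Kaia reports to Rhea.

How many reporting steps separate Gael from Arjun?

Chain from Gael up to Arjun: Gael → Faris → Lorenzo → Willa → Gideon → Arjun. That is 5 steps up, so Gael is 5 levels below Arjun.

5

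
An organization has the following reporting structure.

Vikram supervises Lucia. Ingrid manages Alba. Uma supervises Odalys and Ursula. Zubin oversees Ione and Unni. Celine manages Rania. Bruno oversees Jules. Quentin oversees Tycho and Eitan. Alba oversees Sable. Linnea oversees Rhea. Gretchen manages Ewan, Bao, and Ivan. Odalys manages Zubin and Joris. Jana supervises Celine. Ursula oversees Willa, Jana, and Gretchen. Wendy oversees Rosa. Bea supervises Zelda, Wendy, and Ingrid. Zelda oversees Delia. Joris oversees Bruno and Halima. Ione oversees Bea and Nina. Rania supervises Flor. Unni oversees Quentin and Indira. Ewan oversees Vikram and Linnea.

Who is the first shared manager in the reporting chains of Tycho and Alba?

Tycho's chain of managers is Quentin, Unni, Zubin, Odalys, Uma. Alba's chain of managers is Ingrid, Bea, Ione, Zubin, Odalys, Uma. The first manager that appears in both chains is Zubin.

Zubin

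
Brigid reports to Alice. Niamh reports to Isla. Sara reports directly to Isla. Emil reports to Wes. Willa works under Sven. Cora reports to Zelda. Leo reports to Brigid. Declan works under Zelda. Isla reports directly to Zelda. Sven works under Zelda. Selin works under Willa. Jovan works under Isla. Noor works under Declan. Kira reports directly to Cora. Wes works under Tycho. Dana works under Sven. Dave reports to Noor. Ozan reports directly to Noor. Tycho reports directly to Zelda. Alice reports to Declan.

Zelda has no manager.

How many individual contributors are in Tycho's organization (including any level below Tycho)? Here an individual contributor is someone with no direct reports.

The only person in Tycho's organization with no one reporting to them is Emil. That is 1.

1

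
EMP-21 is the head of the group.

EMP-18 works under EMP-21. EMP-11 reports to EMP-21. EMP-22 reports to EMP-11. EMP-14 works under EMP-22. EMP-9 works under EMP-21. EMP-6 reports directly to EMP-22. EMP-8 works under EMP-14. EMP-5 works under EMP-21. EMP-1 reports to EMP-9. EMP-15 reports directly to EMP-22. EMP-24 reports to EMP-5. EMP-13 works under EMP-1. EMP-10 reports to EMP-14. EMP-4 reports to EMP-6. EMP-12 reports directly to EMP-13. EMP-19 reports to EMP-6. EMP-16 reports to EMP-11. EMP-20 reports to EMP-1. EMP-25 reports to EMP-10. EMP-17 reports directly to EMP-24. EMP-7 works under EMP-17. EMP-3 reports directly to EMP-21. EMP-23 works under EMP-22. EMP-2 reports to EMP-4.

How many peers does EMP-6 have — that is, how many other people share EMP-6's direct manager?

EMP-6 reports to EMP-22. EMP-22's other direct reports are EMP-14, EMP-15, EMP-23 — 3 peers.

3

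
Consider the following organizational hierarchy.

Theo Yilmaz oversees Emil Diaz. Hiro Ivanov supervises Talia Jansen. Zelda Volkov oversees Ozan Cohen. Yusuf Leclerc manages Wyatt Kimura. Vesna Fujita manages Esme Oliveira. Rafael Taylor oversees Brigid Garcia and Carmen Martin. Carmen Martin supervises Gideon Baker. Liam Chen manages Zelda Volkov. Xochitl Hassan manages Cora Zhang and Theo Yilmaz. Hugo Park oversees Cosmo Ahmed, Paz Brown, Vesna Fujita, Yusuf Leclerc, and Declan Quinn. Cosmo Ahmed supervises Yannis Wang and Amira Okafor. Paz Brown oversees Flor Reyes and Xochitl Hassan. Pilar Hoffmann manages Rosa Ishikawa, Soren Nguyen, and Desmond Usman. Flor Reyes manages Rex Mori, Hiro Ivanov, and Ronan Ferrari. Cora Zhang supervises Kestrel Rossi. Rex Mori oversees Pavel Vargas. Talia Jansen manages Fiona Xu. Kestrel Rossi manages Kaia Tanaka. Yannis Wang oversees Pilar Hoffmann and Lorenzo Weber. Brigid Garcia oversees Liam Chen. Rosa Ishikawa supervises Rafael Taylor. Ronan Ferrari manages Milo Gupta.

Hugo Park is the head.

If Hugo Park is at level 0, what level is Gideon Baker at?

Chain from Gideon Baker up to Hugo Park: Gideon Baker → Carmen Martin → Rafael Taylor → Rosa Ishikawa → Pilar Hoffmann → Yannis Wang → Cosmo Ahmed → Hugo Park. That is 7 steps up, so Gideon Baker is 7 levels below Hugo Park.

7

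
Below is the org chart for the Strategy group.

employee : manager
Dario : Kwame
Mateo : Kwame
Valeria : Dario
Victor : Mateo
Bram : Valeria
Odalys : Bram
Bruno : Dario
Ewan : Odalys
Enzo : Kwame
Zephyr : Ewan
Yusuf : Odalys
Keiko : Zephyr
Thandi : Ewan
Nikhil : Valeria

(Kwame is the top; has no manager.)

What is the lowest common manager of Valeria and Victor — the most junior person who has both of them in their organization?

Kwame

Valeria's chain of managers is Dario, Kwame. Victor's chain of managers is Mateo, Kwame. The first manager that appears in both chains is Kwame.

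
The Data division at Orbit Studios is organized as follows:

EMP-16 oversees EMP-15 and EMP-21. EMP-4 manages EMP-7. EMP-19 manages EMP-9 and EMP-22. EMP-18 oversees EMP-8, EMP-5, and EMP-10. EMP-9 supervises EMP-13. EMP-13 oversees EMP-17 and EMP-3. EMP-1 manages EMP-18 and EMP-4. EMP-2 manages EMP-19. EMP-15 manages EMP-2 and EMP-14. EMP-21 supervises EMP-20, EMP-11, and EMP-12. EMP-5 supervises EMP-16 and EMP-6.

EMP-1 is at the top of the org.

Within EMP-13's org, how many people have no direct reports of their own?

2

The people in EMP-13's organization with no one reporting to them are EMP-3, EMP-17. That is 2.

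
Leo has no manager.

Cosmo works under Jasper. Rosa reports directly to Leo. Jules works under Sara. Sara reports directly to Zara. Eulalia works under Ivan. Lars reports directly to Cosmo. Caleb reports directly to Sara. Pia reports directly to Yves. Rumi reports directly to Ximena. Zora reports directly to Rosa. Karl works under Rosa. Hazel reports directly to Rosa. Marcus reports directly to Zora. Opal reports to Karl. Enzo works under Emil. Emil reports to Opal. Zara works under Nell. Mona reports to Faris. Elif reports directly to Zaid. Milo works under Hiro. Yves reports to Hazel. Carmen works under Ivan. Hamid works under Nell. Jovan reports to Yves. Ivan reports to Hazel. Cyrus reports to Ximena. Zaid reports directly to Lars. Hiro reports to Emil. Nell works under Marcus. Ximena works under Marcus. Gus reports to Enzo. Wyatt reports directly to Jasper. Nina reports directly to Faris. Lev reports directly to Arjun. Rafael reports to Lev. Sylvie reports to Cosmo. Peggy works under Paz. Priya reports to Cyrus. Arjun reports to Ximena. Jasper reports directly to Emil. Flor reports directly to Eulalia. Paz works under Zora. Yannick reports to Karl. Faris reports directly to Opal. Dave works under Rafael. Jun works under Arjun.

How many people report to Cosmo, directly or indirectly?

Cosmo directly manages Lars, Sylvie. Under Lars: Zaid, Elif (2). Sylvie has no reports. So Cosmo's organization is 2 direct reports plus everyone under them: 3 + 1 = 4.

4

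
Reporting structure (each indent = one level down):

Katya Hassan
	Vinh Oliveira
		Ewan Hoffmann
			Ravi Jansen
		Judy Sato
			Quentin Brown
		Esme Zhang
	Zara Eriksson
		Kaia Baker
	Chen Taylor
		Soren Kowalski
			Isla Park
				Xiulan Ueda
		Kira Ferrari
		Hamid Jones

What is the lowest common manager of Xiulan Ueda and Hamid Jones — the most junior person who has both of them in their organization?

Chen Taylor

Xiulan Ueda's chain of managers is Isla Park, Soren Kowalski, Chen Taylor, Katya Hassan. Hamid Jones's chain of managers is Chen Taylor, Katya Hassan. The first manager that appears in both chains is Chen Taylor.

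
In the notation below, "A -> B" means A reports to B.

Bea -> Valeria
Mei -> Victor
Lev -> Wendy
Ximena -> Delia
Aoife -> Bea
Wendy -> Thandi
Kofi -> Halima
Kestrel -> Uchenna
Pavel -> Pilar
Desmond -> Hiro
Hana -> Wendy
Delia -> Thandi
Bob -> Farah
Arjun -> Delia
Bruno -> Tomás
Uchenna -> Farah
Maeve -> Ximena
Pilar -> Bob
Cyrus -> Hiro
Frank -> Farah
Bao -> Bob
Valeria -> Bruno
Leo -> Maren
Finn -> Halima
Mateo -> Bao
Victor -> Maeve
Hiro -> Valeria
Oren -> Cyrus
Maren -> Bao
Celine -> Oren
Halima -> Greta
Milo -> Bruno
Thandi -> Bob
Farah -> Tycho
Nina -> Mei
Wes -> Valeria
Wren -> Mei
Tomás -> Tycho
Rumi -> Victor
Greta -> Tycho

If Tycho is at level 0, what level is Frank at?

2

Chain from Frank up to Tycho: Frank → Farah → Tycho. That is 2 steps up, so Frank is 2 levels below Tycho.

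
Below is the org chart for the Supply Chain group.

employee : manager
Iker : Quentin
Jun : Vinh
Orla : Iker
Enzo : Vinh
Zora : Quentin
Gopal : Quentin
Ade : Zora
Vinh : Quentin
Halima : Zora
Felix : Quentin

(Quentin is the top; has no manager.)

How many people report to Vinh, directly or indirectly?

Vinh directly manages Jun, Enzo. Jun has no reports. Enzo has no reports. So Vinh's organization is 2 direct reports plus everyone under them: 1 + 1 = 2.

2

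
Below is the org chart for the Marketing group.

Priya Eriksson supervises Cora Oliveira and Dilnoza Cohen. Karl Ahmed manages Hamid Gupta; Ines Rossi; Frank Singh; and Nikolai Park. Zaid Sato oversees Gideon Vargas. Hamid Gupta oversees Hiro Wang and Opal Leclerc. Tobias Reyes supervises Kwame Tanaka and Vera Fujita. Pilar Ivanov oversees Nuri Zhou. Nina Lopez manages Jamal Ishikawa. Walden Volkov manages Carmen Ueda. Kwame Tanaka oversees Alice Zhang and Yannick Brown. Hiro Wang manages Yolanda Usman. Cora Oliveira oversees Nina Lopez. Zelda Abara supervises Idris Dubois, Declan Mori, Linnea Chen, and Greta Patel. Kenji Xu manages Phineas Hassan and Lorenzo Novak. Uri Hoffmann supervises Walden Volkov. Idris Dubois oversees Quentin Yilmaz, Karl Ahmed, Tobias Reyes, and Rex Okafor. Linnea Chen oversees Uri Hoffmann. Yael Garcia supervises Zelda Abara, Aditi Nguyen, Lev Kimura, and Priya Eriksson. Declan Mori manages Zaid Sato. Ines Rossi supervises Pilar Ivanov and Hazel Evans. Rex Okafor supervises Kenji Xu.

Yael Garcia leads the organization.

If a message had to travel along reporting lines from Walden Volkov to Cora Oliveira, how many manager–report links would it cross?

Walden Volkov is 4 levels below Yael Garcia, and Cora Oliveira is 2 levels below Yael Garcia (their lowest common manager). The shortest path runs up from Walden Volkov to Yael Garcia and back down to Cora Oliveira: 4 + 2 = 6 links.

6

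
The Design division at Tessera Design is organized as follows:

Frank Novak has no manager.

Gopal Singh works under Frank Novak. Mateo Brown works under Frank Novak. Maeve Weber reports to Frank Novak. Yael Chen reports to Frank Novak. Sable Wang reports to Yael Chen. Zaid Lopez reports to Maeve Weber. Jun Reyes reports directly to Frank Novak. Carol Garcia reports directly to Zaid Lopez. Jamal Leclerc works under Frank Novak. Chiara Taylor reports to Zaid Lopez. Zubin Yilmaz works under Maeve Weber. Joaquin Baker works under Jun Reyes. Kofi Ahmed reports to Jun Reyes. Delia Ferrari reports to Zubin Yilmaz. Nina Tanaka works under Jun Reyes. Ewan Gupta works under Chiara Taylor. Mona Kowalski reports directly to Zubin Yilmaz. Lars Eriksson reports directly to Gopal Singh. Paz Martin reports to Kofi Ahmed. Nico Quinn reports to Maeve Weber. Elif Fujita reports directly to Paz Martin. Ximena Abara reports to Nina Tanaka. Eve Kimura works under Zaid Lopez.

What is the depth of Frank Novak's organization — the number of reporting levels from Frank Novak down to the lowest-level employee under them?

The longest chain under Frank Novak runs Frank Novak → Jun Reyes → Kofi Ahmed → Paz Martin → Elif Fujita, which is 4 levels below Frank Novak.

4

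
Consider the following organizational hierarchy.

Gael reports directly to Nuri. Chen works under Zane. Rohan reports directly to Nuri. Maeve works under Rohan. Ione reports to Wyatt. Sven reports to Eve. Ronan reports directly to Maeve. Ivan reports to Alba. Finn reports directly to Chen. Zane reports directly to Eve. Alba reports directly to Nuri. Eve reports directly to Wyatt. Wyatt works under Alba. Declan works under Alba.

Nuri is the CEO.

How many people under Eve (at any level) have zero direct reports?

The people in Eve's organization with no one reporting to them are Sven, Finn. That is 2.

2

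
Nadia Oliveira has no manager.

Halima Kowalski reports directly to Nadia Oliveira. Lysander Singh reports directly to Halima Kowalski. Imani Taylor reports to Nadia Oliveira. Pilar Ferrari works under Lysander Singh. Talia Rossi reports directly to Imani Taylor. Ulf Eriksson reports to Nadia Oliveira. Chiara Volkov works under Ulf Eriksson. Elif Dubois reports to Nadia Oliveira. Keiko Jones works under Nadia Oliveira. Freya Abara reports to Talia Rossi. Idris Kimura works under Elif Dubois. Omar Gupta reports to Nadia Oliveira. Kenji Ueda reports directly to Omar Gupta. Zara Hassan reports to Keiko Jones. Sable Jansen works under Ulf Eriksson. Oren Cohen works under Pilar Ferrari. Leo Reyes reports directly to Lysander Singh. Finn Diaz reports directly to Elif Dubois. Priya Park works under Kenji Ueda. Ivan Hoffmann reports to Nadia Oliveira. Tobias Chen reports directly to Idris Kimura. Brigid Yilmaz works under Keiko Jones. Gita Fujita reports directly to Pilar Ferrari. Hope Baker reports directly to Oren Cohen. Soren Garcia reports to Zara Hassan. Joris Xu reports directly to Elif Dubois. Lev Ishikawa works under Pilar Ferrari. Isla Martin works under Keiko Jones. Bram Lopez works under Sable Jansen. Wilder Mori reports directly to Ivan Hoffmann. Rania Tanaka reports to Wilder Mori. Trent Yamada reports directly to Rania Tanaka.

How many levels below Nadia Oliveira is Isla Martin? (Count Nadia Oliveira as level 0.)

Chain from Isla Martin up to Nadia Oliveira: Isla Martin → Keiko Jones → Nadia Oliveira. That is 2 steps up, so Isla Martin is 2 levels below Nadia Oliveira.

2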